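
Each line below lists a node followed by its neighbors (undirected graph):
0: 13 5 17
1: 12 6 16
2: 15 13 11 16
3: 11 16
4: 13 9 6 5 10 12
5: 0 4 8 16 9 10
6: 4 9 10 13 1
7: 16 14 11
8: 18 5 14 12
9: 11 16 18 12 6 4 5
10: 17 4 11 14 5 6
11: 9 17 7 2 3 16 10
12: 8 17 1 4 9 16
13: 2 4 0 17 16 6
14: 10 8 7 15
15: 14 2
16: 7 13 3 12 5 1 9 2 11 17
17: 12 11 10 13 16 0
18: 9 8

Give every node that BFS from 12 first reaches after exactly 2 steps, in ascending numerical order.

0, 2, 3, 5, 6, 7, 10, 11, 13, 14, 18

Level 0: 12
Level 1: 1, 4, 8, 9, 16, 17
Level 2: 0, 2, 3, 5, 6, 7, 10, 11, 13, 14, 18
Level 3: 15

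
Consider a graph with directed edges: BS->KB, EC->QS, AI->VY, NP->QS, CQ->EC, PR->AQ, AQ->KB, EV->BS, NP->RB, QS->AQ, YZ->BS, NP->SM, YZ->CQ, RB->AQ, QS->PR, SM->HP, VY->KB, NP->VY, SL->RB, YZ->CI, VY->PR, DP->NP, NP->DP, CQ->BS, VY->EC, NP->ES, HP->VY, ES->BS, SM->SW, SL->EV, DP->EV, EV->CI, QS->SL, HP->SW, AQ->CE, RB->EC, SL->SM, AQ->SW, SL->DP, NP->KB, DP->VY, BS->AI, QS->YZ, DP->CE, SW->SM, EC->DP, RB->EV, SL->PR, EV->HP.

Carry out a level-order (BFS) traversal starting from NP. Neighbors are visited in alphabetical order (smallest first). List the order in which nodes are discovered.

Visit NP; enqueue DP, ES, KB, QS, RB, SM, VY → queue [DP, ES, KB, QS, RB, SM, VY]
Visit DP; enqueue CE, EV → queue [ES, KB, QS, RB, SM, VY, CE, EV]
Visit ES; enqueue BS → queue [KB, QS, RB, SM, VY, CE, EV, BS]
Visit KB → queue [QS, RB, SM, VY, CE, EV, BS]
Visit QS; enqueue AQ, PR, SL, YZ → queue [RB, SM, VY, CE, EV, BS, AQ, PR, SL, YZ]
Visit RB; enqueue EC → queue [SM, VY, CE, EV, BS, AQ, PR, SL, YZ, EC]
Visit SM; enqueue HP, SW → queue [VY, CE, EV, BS, AQ, PR, SL, YZ, EC, HP, SW]
Visit VY → queue [CE, EV, BS, AQ, PR, SL, YZ, EC, HP, SW]
Visit CE → queue [EV, BS, AQ, PR, SL, YZ, EC, HP, SW]
Visit EV; enqueue CI → queue [BS, AQ, PR, SL, YZ, EC, HP, SW, CI]
Visit BS; enqueue AI → queue [AQ, PR, SL, YZ, EC, HP, SW, CI, AI]
Visit AQ → queue [PR, SL, YZ, EC, HP, SW, CI, AI]
Visit PR → queue [SL, YZ, EC, HP, SW, CI, AI]
Visit SL → queue [YZ, EC, HP, SW, CI, AI]
Visit YZ; enqueue CQ → queue [EC, HP, SW, CI, AI, CQ]
Visit EC → queue [HP, SW, CI, AI, CQ]
Visit HP → queue [SW, CI, AI, CQ]
Visit SW → queue [CI, AI, CQ]
Visit CI → queue [AI, CQ]
Visit AI → queue [CQ]
Visit CQ → queue []

NP DP ES KB QS RB SM VY CE EV BS AQ PR SL YZ EC HP SW CI AI CQ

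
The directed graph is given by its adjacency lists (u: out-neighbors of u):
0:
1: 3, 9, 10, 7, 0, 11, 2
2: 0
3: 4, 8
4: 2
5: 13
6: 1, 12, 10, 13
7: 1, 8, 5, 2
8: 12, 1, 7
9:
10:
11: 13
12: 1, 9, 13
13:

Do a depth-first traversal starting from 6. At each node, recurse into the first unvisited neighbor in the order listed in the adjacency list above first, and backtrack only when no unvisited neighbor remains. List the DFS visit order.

6, 1, 3, 4, 2, 0, 8, 12, 9, 13, 7, 5, 10, 11

Visit 6
6 → 1
1 → 3
3 → 4
4 → 2
2 → 0
3 → 8
8 → 12
12 → 9
12 → 13
8 → 7
7 → 5
1 → 10
1 → 11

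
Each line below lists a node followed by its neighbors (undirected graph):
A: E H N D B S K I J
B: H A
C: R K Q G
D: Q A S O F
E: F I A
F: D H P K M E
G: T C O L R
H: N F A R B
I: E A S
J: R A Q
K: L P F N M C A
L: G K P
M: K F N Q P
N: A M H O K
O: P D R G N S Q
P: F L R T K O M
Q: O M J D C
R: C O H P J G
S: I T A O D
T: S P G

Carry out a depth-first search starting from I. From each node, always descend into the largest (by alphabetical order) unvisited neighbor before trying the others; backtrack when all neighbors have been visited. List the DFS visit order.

Visit I
I → S
S → T
T → P
P → R
R → O
O → Q
Q → M
M → N
N → K
K → L
L → G
G → C
K → F
F → H
H → B
B → A
A → J
A → E
A → D

I, S, T, P, R, O, Q, M, N, K, L, G, C, F, H, B, A, J, E, D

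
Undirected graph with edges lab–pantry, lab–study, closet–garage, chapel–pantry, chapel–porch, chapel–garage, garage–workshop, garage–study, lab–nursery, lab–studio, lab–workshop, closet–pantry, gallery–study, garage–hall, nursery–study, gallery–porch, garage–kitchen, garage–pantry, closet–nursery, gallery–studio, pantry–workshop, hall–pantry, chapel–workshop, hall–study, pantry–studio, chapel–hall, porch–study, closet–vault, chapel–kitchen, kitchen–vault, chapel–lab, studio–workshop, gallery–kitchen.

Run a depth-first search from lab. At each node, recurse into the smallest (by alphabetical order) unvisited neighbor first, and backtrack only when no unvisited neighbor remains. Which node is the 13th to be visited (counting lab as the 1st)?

Visit lab
lab → chapel
chapel → garage
garage → closet
closet → nursery
nursery → study
study → gallery
gallery → kitchen
kitchen → vault
gallery → porch
gallery → studio
studio → pantry
pantry → hall
pantry → workshop

Visit order: lab, chapel, garage, closet, nursery, study, gallery, kitchen, vault, porch, studio, pantry, hall, workshop

hall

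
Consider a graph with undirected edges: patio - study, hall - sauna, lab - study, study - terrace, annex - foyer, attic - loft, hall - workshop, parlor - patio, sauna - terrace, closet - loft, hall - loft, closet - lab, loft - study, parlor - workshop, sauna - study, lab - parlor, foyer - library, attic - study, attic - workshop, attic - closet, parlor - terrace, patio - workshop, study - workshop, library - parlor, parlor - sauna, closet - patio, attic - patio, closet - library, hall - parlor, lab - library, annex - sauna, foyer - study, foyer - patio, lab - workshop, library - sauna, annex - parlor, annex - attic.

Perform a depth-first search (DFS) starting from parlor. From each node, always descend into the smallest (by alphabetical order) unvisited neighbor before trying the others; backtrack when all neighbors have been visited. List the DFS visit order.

parlor -> annex -> attic -> closet -> lab -> library -> foyer -> patio -> study -> loft -> hall -> sauna -> terrace -> workshop

Visit parlor
parlor → annex
annex → attic
attic → closet
closet → lab
lab → library
library → foyer
foyer → patio
patio → study
study → loft
loft → hall
hall → sauna
sauna → terrace
hall → workshop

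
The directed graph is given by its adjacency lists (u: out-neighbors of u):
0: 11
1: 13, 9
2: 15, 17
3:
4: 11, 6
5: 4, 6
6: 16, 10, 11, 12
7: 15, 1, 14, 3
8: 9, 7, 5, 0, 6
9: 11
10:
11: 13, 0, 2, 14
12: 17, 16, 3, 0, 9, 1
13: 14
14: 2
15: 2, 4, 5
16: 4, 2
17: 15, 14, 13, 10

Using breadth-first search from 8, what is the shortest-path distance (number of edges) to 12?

2

Level 0: 8
Level 1: 0, 5, 6, 7, 9
Level 2: 1, 3, 4, 10, 11, 12, 14, 15, 16
Level 3: 2, 13, 17
12 first appears at level 2.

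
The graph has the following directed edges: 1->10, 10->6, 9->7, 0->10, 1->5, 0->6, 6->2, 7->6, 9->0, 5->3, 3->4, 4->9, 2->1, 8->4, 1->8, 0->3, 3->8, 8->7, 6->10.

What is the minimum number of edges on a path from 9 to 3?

2

Level 0: 9
Level 1: 0, 7
Level 2: 3, 6, 10
Level 3: 2, 4, 8
Level 4: 1
Level 5: 5
3 first appears at level 2.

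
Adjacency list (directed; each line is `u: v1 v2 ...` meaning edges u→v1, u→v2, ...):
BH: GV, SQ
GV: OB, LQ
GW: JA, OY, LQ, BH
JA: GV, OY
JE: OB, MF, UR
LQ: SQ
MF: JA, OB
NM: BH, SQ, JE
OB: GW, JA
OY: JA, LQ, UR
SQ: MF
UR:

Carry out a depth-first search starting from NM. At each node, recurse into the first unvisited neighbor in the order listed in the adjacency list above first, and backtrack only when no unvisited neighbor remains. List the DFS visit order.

NM → BH → GV → OB → GW → JA → OY → LQ → SQ → MF → UR → JE

Visit NM
NM → BH
BH → GV
GV → OB
OB → GW
GW → JA
JA → OY
OY → LQ
LQ → SQ
SQ → MF
OY → UR
NM → JE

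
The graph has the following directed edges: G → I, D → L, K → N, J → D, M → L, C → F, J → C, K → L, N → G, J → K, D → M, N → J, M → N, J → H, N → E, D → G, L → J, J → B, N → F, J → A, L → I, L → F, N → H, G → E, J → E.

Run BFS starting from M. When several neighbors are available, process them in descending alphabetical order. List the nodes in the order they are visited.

M, N, L, J, H, G, F, E, I, K, D, C, B, A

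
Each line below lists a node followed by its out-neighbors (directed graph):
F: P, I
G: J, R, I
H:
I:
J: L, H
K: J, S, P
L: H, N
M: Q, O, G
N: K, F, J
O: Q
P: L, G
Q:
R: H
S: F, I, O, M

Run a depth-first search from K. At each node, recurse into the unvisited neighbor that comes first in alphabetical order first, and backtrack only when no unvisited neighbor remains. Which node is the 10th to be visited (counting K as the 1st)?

Visit K
K → J
J → H
J → L
L → N
N → F
F → I
F → P
P → G
G → R
K → S
S → M
M → O
O → Q

Visit order: K, J, H, L, N, F, I, P, G, R, S, M, O, Q

R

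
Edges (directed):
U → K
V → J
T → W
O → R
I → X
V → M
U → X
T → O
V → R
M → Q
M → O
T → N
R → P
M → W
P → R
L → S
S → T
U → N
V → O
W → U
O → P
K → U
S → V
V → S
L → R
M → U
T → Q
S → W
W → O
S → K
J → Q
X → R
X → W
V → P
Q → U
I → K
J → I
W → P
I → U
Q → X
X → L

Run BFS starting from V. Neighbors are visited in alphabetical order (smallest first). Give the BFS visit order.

Visit V; enqueue J, M, O, P, R, S → queue [J, M, O, P, R, S]
Visit J; enqueue I, Q → queue [M, O, P, R, S, I, Q]
Visit M; enqueue U, W → queue [O, P, R, S, I, Q, U, W]
Visit O → queue [P, R, S, I, Q, U, W]
Visit P → queue [R, S, I, Q, U, W]
Visit R → queue [S, I, Q, U, W]
Visit S; enqueue K, T → queue [I, Q, U, W, K, T]
Visit I; enqueue X → queue [Q, U, W, K, T, X]
Visit Q → queue [U, W, K, T, X]
Visit U; enqueue N → queue [W, K, T, X, N]
Visit W → queue [K, T, X, N]
Visit K → queue [T, X, N]
Visit T → queue [X, N]
Visit X; enqueue L → queue [N, L]
Visit N → queue [L]
Visit L → queue []

V, J, M, O, P, R, S, I, Q, U, W, K, T, X, N, L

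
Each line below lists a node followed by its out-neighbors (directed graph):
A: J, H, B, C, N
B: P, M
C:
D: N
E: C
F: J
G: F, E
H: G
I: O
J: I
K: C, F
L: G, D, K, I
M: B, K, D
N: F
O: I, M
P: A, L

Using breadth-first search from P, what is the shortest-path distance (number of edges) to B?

Level 0: P
Level 1: A, L
Level 2: B, C, D, G, H, I, J, K, N
Level 3: E, F, M, O
B first appears at level 2.

2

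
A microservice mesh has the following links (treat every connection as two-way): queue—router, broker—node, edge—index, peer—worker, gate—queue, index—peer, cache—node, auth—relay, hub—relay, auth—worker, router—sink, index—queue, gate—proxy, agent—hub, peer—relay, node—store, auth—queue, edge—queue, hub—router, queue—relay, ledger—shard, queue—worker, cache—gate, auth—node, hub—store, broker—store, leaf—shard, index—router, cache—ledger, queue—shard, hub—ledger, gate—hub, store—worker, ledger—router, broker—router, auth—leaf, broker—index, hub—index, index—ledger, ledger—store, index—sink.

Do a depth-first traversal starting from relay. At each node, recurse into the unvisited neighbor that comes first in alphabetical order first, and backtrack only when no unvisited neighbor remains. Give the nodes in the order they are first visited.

Visit relay
relay → auth
auth → leaf
leaf → shard
shard → ledger
ledger → cache
cache → gate
gate → hub
hub → agent
hub → index
index → broker
broker → node
node → store
store → worker
worker → peer
worker → queue
queue → edge
queue → router
router → sink
gate → proxy

relay → auth → leaf → shard → ledger → cache → gate → hub → agent → index → broker → node → store → worker → peer → queue → edge → router → sink → proxy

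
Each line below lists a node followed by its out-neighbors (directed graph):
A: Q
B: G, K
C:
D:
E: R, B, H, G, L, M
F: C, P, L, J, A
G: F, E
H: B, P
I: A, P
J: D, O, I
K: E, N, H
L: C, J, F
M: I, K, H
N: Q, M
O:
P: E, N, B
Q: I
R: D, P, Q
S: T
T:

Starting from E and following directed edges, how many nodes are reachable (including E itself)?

BFS from E visits: E, R, B, H, G, L, M, D, P, Q, K, F, C, J, I, N, A, O
Reachable nodes: 18 of 20 total.

18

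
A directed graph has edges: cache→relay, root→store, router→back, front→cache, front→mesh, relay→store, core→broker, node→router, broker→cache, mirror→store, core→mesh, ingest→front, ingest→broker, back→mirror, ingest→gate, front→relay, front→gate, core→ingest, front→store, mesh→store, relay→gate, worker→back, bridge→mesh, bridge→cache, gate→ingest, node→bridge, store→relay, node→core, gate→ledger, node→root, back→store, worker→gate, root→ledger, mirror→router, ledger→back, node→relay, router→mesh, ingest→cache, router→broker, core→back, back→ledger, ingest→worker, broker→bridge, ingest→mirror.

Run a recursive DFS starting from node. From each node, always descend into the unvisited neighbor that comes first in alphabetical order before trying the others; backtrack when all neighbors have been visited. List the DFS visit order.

node, bridge, cache, relay, gate, ingest, broker, front, mesh, store, mirror, router, back, ledger, worker, core, root

Visit node
node → bridge
bridge → cache
cache → relay
relay → gate
gate → ingest
ingest → broker
ingest → front
front → mesh
mesh → store
ingest → mirror
mirror → router
router → back
back → ledger
ingest → worker
node → core
node → root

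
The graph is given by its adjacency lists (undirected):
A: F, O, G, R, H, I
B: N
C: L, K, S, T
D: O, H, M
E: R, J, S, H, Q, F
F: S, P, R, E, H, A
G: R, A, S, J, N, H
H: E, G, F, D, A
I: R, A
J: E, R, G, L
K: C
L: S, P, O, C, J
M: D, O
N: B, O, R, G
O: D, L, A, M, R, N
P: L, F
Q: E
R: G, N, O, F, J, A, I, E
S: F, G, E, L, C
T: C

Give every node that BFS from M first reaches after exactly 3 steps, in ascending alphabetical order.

Level 0: M
Level 1: D, O
Level 2: A, H, L, N, R
Level 3: B, C, E, F, G, I, J, P, S
Level 4: K, Q, T

B, C, E, F, G, I, J, P, S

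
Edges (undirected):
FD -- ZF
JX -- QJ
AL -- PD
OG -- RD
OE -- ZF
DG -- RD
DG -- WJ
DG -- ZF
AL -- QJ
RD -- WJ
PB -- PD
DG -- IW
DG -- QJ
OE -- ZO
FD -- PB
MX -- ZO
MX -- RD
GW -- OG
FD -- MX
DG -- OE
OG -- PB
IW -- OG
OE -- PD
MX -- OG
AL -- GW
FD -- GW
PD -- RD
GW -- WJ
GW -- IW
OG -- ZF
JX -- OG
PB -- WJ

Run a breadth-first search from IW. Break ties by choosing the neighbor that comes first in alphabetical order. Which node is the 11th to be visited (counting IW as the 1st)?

Visit IW; enqueue DG, GW, OG → queue [DG, GW, OG]
Visit DG; enqueue OE, QJ, RD, WJ, ZF → queue [GW, OG, OE, QJ, RD, WJ, ZF]
Visit GW; enqueue AL, FD → queue [OG, OE, QJ, RD, WJ, ZF, AL, FD]
Visit OG; enqueue JX, MX, PB → queue [OE, QJ, RD, WJ, ZF, AL, FD, JX, MX, PB]
Visit OE; enqueue PD, ZO → queue [QJ, RD, WJ, ZF, AL, FD, JX, MX, PB, PD, ZO]
Visit QJ → queue [RD, WJ, ZF, AL, FD, JX, MX, PB, PD, ZO]
Visit RD → queue [WJ, ZF, AL, FD, JX, MX, PB, PD, ZO]
Visit WJ → queue [ZF, AL, FD, JX, MX, PB, PD, ZO]
Visit ZF → queue [AL, FD, JX, MX, PB, PD, ZO]
Visit AL → queue [FD, JX, MX, PB, PD, ZO]
Visit FD → queue [JX, MX, PB, PD, ZO]
Visit JX → queue [MX, PB, PD, ZO]
Visit MX → queue [PB, PD, ZO]
Visit PB → queue [PD, ZO]
Visit PD → queue [ZO]
Visit ZO → queue []

Visit order: IW, DG, GW, OG, OE, QJ, RD, WJ, ZF, AL, FD, JX, MX, PB, PD, ZO

FD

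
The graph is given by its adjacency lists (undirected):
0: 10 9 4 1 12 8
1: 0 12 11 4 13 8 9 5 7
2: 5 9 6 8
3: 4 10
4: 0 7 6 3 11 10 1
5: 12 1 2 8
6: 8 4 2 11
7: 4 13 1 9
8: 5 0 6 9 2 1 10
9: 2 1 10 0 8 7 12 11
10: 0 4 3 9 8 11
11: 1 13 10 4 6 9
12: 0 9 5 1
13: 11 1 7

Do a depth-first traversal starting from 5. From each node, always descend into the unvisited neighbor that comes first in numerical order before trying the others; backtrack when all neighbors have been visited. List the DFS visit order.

Visit 5
5 → 1
1 → 0
0 → 4
4 → 3
3 → 10
10 → 8
8 → 2
2 → 6
6 → 11
11 → 9
9 → 7
7 → 13
9 → 12

5, 1, 0, 4, 3, 10, 8, 2, 6, 11, 9, 7, 13, 12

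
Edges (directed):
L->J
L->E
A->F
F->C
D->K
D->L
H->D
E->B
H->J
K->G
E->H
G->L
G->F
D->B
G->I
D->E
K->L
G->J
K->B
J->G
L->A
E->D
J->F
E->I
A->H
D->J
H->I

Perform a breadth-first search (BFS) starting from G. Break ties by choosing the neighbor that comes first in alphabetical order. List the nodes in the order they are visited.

G -> F -> I -> J -> L -> C -> A -> E -> H -> B -> D -> K

Visit G; enqueue F, I, J, L → queue [F, I, J, L]
Visit F; enqueue C → queue [I, J, L, C]
Visit I → queue [J, L, C]
Visit J → queue [L, C]
Visit L; enqueue A, E → queue [C, A, E]
Visit C → queue [A, E]
Visit A; enqueue H → queue [E, H]
Visit E; enqueue B, D → queue [H, B, D]
Visit H → queue [B, D]
Visit B → queue [D]
Visit D; enqueue K → queue [K]
Visit K → queue []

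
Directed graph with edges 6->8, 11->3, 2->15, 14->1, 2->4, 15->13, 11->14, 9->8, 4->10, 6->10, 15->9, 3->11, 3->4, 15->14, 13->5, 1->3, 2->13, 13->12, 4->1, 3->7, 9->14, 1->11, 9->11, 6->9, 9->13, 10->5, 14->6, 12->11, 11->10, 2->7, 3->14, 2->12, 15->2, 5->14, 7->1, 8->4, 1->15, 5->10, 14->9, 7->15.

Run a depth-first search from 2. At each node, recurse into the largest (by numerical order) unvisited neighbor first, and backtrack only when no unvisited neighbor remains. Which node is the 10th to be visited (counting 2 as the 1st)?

Visit 2
2 → 15
15 → 14
14 → 9
9 → 13
13 → 12
12 → 11
11 → 10
10 → 5
11 → 3
3 → 7
7 → 1
3 → 4
9 → 8
14 → 6

Visit order: 2, 15, 14, 9, 13, 12, 11, 10, 5, 3, 7, 1, 4, 8, 6

3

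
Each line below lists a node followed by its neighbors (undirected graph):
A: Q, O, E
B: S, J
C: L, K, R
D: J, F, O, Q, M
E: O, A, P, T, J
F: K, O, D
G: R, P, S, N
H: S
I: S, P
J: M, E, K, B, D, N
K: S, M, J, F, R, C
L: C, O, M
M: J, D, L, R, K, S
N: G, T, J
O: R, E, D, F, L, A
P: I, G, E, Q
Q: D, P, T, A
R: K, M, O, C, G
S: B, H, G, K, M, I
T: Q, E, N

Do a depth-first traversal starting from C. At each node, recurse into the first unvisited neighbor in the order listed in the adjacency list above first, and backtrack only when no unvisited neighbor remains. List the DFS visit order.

Visit C
C → L
L → O
O → R
R → K
K → S
S → B
B → J
J → M
M → D
D → F
D → Q
Q → P
P → I
P → G
G → N
N → T
T → E
E → A
S → H

C, L, O, R, K, S, B, J, M, D, F, Q, P, I, G, N, T, E, A, H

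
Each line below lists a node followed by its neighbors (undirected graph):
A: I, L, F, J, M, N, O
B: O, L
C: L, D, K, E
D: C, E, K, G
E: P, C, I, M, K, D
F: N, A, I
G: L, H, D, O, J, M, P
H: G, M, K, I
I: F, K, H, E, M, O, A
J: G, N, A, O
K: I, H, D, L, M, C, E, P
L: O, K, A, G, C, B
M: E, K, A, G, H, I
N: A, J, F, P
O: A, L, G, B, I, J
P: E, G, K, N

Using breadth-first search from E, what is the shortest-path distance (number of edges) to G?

Level 0: E
Level 1: C, D, I, K, M, P
Level 2: A, F, G, H, L, N, O
Level 3: B, J
G first appears at level 2.

2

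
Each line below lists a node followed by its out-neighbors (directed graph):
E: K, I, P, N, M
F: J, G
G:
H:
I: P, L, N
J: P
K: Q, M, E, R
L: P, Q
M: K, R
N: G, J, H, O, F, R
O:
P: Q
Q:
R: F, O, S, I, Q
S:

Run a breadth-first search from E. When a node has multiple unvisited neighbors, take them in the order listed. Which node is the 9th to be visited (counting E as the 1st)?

L

Visit E; enqueue K, I, P, N, M → queue [K, I, P, N, M]
Visit K; enqueue Q, R → queue [I, P, N, M, Q, R]
Visit I; enqueue L → queue [P, N, M, Q, R, L]
Visit P → queue [N, M, Q, R, L]
Visit N; enqueue G, J, H, O, F → queue [M, Q, R, L, G, J, H, O, F]
Visit M → queue [Q, R, L, G, J, H, O, F]
Visit Q → queue [R, L, G, J, H, O, F]
Visit R; enqueue S → queue [L, G, J, H, O, F, S]
Visit L → queue [G, J, H, O, F, S]
Visit G → queue [J, H, O, F, S]
Visit J → queue [H, O, F, S]
Visit H → queue [O, F, S]
Visit O → queue [F, S]
Visit F → queue [S]
Visit S → queue []

Visit order: E, K, I, P, N, M, Q, R, L, G, J, H, O, F, S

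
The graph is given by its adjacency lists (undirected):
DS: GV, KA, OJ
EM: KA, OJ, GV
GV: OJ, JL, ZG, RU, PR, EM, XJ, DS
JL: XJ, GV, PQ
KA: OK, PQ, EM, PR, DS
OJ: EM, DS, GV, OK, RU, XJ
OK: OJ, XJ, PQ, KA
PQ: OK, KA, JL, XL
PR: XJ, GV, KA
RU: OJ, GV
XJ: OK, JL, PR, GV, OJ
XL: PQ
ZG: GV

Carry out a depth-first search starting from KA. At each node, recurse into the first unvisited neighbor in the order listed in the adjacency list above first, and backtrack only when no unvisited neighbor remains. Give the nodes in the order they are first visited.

KA -> OK -> OJ -> EM -> GV -> JL -> XJ -> PR -> PQ -> XL -> ZG -> RU -> DS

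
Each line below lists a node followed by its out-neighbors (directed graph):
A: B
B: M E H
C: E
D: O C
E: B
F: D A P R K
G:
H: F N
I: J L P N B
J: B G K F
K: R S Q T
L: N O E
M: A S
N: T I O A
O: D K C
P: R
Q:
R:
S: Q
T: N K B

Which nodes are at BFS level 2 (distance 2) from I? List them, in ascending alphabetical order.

A, E, F, G, H, K, M, O, R, T

Level 0: I
Level 1: B, J, L, N, P
Level 2: A, E, F, G, H, K, M, O, R, T
Level 3: C, D, Q, S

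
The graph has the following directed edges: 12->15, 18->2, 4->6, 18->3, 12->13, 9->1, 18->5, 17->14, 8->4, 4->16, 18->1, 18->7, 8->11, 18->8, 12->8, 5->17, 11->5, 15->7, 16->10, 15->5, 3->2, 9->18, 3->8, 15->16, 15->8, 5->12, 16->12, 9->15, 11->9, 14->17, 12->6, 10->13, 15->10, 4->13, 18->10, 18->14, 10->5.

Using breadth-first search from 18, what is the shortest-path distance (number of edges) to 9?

Level 0: 18
Level 1: 1, 2, 3, 5, 7, 8, 10, 14
Level 2: 4, 11, 12, 13, 17
Level 3: 6, 9, 15, 16
9 first appears at level 3.

3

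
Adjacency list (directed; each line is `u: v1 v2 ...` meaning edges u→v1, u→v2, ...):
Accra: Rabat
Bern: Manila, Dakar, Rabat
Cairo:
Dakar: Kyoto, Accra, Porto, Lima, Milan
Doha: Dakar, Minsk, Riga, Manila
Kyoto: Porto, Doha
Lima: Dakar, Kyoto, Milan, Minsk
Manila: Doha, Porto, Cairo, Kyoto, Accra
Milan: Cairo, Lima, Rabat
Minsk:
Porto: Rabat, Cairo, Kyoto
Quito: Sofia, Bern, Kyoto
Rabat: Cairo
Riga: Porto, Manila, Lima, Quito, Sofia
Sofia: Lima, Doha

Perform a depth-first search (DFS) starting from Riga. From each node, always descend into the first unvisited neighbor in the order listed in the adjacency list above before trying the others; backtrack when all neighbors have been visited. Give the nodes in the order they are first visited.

Riga Porto Rabat Cairo Kyoto Doha Dakar Accra Lima Milan Minsk Manila Quito Sofia Bern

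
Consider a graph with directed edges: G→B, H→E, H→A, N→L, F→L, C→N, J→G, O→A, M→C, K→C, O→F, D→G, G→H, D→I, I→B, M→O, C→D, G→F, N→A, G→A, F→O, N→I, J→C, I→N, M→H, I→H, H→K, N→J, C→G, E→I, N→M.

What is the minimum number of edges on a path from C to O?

3

Level 0: C
Level 1: D, G, N
Level 2: A, B, F, H, I, J, L, M
Level 3: E, K, O
O first appears at level 3.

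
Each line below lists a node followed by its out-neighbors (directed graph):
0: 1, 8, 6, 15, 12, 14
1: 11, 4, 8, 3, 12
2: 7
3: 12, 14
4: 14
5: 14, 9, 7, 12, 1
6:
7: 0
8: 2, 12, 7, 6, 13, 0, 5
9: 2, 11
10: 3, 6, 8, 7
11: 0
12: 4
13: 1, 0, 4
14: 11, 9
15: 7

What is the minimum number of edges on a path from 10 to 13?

2

Level 0: 10
Level 1: 3, 6, 7, 8
Level 2: 0, 2, 5, 12, 13, 14
Level 3: 1, 4, 9, 11, 15
13 first appears at level 2.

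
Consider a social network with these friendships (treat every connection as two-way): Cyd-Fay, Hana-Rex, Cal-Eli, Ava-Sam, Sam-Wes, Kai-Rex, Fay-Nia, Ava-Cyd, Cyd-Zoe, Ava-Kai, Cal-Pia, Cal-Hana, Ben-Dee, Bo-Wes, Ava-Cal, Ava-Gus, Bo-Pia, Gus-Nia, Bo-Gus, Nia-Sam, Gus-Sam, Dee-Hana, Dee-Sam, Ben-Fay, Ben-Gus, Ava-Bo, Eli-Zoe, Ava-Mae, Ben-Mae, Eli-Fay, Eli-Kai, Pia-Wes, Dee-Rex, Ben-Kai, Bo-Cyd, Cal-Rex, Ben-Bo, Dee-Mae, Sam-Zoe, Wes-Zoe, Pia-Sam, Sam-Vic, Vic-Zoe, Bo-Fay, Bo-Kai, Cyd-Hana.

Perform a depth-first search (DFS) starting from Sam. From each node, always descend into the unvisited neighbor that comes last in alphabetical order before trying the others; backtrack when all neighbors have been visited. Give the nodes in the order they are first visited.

Sam Zoe Wes Pia Cal Rex Kai Eli Fay Nia Gus Bo Cyd Hana Dee Mae Ben Ava Vic

Visit Sam
Sam → Zoe
Zoe → Wes
Wes → Pia
Pia → Cal
Cal → Rex
Rex → Kai
Kai → Eli
Eli → Fay
Fay → Nia
Nia → Gus
Gus → Bo
Bo → Cyd
Cyd → Hana
Hana → Dee
Dee → Mae
Mae → Ben
Mae → Ava
Zoe → Vic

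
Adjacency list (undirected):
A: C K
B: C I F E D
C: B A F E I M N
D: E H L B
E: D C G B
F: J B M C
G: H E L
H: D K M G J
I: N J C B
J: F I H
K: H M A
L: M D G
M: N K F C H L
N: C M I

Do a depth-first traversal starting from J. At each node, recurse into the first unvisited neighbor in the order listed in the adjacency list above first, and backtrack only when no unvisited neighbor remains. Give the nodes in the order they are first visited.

J -> F -> B -> C -> A -> K -> H -> D -> E -> G -> L -> M -> N -> I

Visit J
J → F
F → B
B → C
C → A
A → K
K → H
H → D
D → E
E → G
G → L
L → M
M → N
N → I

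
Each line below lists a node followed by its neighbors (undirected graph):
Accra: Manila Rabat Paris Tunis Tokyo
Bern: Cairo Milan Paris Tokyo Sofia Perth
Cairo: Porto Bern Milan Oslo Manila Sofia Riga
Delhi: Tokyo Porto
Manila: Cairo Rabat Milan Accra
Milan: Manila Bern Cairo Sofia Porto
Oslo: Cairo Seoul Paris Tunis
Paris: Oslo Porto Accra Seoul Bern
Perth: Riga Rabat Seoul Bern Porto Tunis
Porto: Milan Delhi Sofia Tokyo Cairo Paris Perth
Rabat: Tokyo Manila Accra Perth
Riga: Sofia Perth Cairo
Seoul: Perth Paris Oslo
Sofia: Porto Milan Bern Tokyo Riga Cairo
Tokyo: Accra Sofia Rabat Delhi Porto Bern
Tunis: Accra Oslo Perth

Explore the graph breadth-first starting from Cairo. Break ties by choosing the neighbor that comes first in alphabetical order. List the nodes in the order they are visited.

Visit Cairo; enqueue Bern, Manila, Milan, Oslo, Porto, Riga, Sofia → queue [Bern, Manila, Milan, Oslo, Porto, Riga, Sofia]
Visit Bern; enqueue Paris, Perth, Tokyo → queue [Manila, Milan, Oslo, Porto, Riga, Sofia, Paris, Perth, Tokyo]
Visit Manila; enqueue Accra, Rabat → queue [Milan, Oslo, Porto, Riga, Sofia, Paris, Perth, Tokyo, Accra, Rabat]
Visit Milan → queue [Oslo, Porto, Riga, Sofia, Paris, Perth, Tokyo, Accra, Rabat]
Visit Oslo; enqueue Seoul, Tunis → queue [Porto, Riga, Sofia, Paris, Perth, Tokyo, Accra, Rabat, Seoul, Tunis]
Visit Porto; enqueue Delhi → queue [Riga, Sofia, Paris, Perth, Tokyo, Accra, Rabat, Seoul, Tunis, Delhi]
Visit Riga → queue [Sofia, Paris, Perth, Tokyo, Accra, Rabat, Seoul, Tunis, Delhi]
Visit Sofia → queue [Paris, Perth, Tokyo, Accra, Rabat, Seoul, Tunis, Delhi]
Visit Paris → queue [Perth, Tokyo, Accra, Rabat, Seoul, Tunis, Delhi]
Visit Perth → queue [Tokyo, Accra, Rabat, Seoul, Tunis, Delhi]
Visit Tokyo → queue [Accra, Rabat, Seoul, Tunis, Delhi]
Visit Accra → queue [Rabat, Seoul, Tunis, Delhi]
Visit Rabat → queue [Seoul, Tunis, Delhi]
Visit Seoul → queue [Tunis, Delhi]
Visit Tunis → queue [Delhi]
Visit Delhi → queue []

Cairo → Bern → Manila → Milan → Oslo → Porto → Riga → Sofia → Paris → Perth → Tokyo → Accra → Rabat → Seoul → Tunis → Delhi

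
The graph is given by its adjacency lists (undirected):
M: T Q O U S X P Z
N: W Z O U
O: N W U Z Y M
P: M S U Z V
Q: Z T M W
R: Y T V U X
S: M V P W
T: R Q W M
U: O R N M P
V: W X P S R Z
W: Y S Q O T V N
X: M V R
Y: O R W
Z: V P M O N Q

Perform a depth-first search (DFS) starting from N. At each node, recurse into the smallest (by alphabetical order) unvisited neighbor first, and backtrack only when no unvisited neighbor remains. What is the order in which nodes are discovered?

Visit N
N → O
O → M
M → P
P → S
S → V
V → R
R → T
T → Q
Q → W
W → Y
Q → Z
R → U
R → X

N, O, M, P, S, V, R, T, Q, W, Y, Z, U, X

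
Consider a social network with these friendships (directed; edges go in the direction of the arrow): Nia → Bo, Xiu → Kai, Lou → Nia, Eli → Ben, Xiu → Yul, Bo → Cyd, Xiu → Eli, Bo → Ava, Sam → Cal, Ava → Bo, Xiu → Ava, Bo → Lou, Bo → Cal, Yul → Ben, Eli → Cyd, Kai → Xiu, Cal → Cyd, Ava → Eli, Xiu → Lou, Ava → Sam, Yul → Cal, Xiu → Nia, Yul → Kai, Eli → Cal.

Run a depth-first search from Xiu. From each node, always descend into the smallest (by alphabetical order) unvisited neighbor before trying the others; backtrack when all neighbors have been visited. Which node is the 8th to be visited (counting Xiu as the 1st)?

Eli

Visit Xiu
Xiu → Ava
Ava → Bo
Bo → Cal
Cal → Cyd
Bo → Lou
Lou → Nia
Ava → Eli
Eli → Ben
Ava → Sam
Xiu → Kai
Xiu → Yul

Visit order: Xiu, Ava, Bo, Cal, Cyd, Lou, Nia, Eli, Ben, Sam, Kai, Yul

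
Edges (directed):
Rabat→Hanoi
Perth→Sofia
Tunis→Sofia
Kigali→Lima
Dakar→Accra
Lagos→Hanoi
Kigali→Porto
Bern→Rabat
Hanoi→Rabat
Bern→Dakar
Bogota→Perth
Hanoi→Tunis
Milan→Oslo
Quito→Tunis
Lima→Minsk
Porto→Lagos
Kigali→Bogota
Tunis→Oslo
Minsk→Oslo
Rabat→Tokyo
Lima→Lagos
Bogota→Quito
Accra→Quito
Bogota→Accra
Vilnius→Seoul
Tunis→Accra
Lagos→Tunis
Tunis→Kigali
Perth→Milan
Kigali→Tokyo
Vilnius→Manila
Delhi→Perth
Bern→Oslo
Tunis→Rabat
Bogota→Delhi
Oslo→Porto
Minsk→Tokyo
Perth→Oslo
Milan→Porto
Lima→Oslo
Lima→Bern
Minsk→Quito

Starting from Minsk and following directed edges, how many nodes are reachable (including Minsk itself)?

19

BFS from Minsk visits: Minsk, Oslo, Quito, Tokyo, Porto, Tunis, Lagos, Accra, Kigali, Rabat, Sofia, Hanoi, Bogota, Lima, Delhi, Perth, Bern, Milan, Dakar
Reachable nodes: 19 of 22 total.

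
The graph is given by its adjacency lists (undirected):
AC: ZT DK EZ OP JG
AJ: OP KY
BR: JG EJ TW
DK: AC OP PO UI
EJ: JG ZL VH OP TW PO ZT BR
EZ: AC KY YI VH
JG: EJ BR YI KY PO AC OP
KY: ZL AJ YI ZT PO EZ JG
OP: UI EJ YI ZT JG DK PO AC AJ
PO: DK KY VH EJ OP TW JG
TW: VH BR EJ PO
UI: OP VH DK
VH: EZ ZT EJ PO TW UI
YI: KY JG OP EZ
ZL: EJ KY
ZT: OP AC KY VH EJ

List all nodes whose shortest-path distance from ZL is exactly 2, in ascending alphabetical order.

AJ, BR, EZ, JG, OP, PO, TW, VH, YI, ZT

Level 0: ZL
Level 1: EJ, KY
Level 2: AJ, BR, EZ, JG, OP, PO, TW, VH, YI, ZT
Level 3: AC, DK, UI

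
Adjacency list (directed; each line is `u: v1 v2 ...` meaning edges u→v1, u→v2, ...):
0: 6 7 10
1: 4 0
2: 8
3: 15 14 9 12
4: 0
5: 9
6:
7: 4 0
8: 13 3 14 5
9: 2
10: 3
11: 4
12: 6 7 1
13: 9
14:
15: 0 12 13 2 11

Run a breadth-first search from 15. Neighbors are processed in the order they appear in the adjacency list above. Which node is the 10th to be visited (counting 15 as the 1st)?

Visit 15; enqueue 0, 12, 13, 2, 11 → queue [0, 12, 13, 2, 11]
Visit 0; enqueue 6, 7, 10 → queue [12, 13, 2, 11, 6, 7, 10]
Visit 12; enqueue 1 → queue [13, 2, 11, 6, 7, 10, 1]
Visit 13; enqueue 9 → queue [2, 11, 6, 7, 10, 1, 9]
Visit 2; enqueue 8 → queue [11, 6, 7, 10, 1, 9, 8]
Visit 11; enqueue 4 → queue [6, 7, 10, 1, 9, 8, 4]
Visit 6 → queue [7, 10, 1, 9, 8, 4]
Visit 7 → queue [10, 1, 9, 8, 4]
Visit 10; enqueue 3 → queue [1, 9, 8, 4, 3]
Visit 1 → queue [9, 8, 4, 3]
Visit 9 → queue [8, 4, 3]
Visit 8; enqueue 14, 5 → queue [4, 3, 14, 5]
Visit 4 → queue [3, 14, 5]
Visit 3 → queue [14, 5]
Visit 14 → queue [5]
Visit 5 → queue []

Visit order: 15, 0, 12, 13, 2, 11, 6, 7, 10, 1, 9, 8, 4, 3, 14, 5

1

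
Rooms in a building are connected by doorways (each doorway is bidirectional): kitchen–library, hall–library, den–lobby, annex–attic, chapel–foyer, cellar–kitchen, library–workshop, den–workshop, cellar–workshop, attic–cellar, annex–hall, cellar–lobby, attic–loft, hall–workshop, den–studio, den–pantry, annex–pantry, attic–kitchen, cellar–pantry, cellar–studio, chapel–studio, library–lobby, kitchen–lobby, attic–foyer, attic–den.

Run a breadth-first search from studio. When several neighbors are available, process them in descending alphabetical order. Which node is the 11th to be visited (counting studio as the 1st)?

Visit studio; enqueue den, chapel, cellar → queue [den, chapel, cellar]
Visit den; enqueue workshop, pantry, lobby, attic → queue [chapel, cellar, workshop, pantry, lobby, attic]
Visit chapel; enqueue foyer → queue [cellar, workshop, pantry, lobby, attic, foyer]
Visit cellar; enqueue kitchen → queue [workshop, pantry, lobby, attic, foyer, kitchen]
Visit workshop; enqueue library, hall → queue [pantry, lobby, attic, foyer, kitchen, library, hall]
Visit pantry; enqueue annex → queue [lobby, attic, foyer, kitchen, library, hall, annex]
Visit lobby → queue [attic, foyer, kitchen, library, hall, annex]
Visit attic; enqueue loft → queue [foyer, kitchen, library, hall, annex, loft]
Visit foyer → queue [kitchen, library, hall, annex, loft]
Visit kitchen → queue [library, hall, annex, loft]
Visit library → queue [hall, annex, loft]
Visit hall → queue [annex, loft]
Visit annex → queue [loft]
Visit loft → queue []

Visit order: studio, den, chapel, cellar, workshop, pantry, lobby, attic, foyer, kitchen, library, hall, annex, loft

library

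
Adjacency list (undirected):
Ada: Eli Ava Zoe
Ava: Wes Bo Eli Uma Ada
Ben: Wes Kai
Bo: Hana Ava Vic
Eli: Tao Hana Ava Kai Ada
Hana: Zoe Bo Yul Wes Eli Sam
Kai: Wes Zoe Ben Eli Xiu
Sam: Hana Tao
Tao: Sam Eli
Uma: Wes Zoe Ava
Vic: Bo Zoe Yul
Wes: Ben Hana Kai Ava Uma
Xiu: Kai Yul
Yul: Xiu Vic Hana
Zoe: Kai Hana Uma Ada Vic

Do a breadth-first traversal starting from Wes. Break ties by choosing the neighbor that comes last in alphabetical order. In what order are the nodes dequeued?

Visit Wes; enqueue Uma, Kai, Hana, Ben, Ava → queue [Uma, Kai, Hana, Ben, Ava]
Visit Uma; enqueue Zoe → queue [Kai, Hana, Ben, Ava, Zoe]
Visit Kai; enqueue Xiu, Eli → queue [Hana, Ben, Ava, Zoe, Xiu, Eli]
Visit Hana; enqueue Yul, Sam, Bo → queue [Ben, Ava, Zoe, Xiu, Eli, Yul, Sam, Bo]
Visit Ben → queue [Ava, Zoe, Xiu, Eli, Yul, Sam, Bo]
Visit Ava; enqueue Ada → queue [Zoe, Xiu, Eli, Yul, Sam, Bo, Ada]
Visit Zoe; enqueue Vic → queue [Xiu, Eli, Yul, Sam, Bo, Ada, Vic]
Visit Xiu → queue [Eli, Yul, Sam, Bo, Ada, Vic]
Visit Eli; enqueue Tao → queue [Yul, Sam, Bo, Ada, Vic, Tao]
Visit Yul → queue [Sam, Bo, Ada, Vic, Tao]
Visit Sam → queue [Bo, Ada, Vic, Tao]
Visit Bo → queue [Ada, Vic, Tao]
Visit Ada → queue [Vic, Tao]
Visit Vic → queue [Tao]
Visit Tao → queue []

Wes, Uma, Kai, Hana, Ben, Ava, Zoe, Xiu, Eli, Yul, Sam, Bo, Ada, Vic, Tao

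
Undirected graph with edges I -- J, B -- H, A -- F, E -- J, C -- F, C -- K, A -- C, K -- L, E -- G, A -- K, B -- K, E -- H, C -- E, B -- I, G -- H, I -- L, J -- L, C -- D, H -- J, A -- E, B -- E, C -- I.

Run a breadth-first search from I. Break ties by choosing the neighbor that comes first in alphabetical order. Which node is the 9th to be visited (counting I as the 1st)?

A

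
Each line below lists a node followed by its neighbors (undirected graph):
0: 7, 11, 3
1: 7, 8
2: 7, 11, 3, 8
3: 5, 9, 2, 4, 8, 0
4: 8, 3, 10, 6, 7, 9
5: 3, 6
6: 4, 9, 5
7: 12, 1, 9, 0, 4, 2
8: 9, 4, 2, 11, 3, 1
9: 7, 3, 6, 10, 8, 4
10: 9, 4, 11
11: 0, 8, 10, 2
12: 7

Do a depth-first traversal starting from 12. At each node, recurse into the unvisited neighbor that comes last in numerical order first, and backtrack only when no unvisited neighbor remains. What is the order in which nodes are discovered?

12, 7, 9, 10, 11, 8, 4, 6, 5, 3, 2, 0, 1

Visit 12
12 → 7
7 → 9
9 → 10
10 → 11
11 → 8
8 → 4
4 → 6
6 → 5
5 → 3
3 → 2
3 → 0
8 → 1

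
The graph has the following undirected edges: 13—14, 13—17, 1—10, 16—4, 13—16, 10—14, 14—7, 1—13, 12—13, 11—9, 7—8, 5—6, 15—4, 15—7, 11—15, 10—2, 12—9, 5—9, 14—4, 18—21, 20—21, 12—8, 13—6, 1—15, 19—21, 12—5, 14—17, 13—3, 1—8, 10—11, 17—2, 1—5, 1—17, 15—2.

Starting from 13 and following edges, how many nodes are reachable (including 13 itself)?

BFS from 13 visits: 13, 1, 3, 6, 12, 14, 16, 17, 5, 8, 10, 15, 9, 4, 7, 2, 11
Reachable nodes: 17 of 21 total.

17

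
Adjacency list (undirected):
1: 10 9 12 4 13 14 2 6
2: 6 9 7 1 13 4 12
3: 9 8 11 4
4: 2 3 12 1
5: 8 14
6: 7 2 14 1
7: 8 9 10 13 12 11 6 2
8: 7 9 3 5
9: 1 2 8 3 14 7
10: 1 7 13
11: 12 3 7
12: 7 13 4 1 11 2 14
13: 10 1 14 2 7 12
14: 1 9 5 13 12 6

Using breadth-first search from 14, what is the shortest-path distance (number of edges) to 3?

Level 0: 14
Level 1: 1, 5, 6, 9, 12, 13
Level 2: 2, 3, 4, 7, 8, 10, 11
3 first appears at level 2.

2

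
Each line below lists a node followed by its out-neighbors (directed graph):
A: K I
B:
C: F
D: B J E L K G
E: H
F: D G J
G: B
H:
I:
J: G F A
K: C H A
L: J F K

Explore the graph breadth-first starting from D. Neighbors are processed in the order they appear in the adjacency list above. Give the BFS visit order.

Visit D; enqueue B, J, E, L, K, G → queue [B, J, E, L, K, G]
Visit B → queue [J, E, L, K, G]
Visit J; enqueue F, A → queue [E, L, K, G, F, A]
Visit E; enqueue H → queue [L, K, G, F, A, H]
Visit L → queue [K, G, F, A, H]
Visit K; enqueue C → queue [G, F, A, H, C]
Visit G → queue [F, A, H, C]
Visit F → queue [A, H, C]
Visit A; enqueue I → queue [H, C, I]
Visit H → queue [C, I]
Visit C → queue [I]
Visit I → queue []

D → B → J → E → L → K → G → F → A → H → C → I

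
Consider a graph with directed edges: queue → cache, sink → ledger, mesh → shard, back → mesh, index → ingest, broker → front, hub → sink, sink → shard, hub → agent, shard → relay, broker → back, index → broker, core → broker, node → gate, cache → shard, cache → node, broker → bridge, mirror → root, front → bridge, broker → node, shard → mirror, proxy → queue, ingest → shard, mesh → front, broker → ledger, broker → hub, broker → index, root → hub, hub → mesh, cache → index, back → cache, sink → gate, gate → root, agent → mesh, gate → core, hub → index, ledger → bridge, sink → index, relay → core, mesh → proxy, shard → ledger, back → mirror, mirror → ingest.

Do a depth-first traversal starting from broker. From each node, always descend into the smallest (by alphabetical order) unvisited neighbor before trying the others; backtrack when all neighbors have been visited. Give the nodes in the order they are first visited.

broker back cache index ingest shard ledger bridge mirror root hub agent mesh front proxy queue sink gate core relay node

Visit broker
broker → back
back → cache
cache → index
index → ingest
ingest → shard
shard → ledger
ledger → bridge
shard → mirror
mirror → root
root → hub
hub → agent
agent → mesh
mesh → front
mesh → proxy
proxy → queue
hub → sink
sink → gate
gate → core
shard → relay
cache → node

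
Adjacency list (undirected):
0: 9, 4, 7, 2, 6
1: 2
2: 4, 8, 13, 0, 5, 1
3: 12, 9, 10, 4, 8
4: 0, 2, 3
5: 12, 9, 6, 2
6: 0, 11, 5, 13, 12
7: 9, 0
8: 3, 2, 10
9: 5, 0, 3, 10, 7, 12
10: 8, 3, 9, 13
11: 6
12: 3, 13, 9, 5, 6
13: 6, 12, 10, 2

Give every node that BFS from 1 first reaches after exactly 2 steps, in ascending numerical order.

0, 4, 5, 8, 13

Level 0: 1
Level 1: 2
Level 2: 0, 4, 5, 8, 13
Level 3: 3, 6, 7, 9, 10, 12
Level 4: 11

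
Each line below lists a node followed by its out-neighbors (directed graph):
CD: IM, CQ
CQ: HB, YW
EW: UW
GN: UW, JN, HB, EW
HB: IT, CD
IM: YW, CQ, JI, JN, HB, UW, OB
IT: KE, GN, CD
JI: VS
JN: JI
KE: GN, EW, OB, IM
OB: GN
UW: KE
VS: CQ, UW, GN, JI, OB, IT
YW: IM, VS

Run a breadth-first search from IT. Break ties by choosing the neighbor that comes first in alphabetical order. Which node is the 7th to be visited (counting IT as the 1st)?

EW

Visit IT; enqueue CD, GN, KE → queue [CD, GN, KE]
Visit CD; enqueue CQ, IM → queue [GN, KE, CQ, IM]
Visit GN; enqueue EW, HB, JN, UW → queue [KE, CQ, IM, EW, HB, JN, UW]
Visit KE; enqueue OB → queue [CQ, IM, EW, HB, JN, UW, OB]
Visit CQ; enqueue YW → queue [IM, EW, HB, JN, UW, OB, YW]
Visit IM; enqueue JI → queue [EW, HB, JN, UW, OB, YW, JI]
Visit EW → queue [HB, JN, UW, OB, YW, JI]
Visit HB → queue [JN, UW, OB, YW, JI]
Visit JN → queue [UW, OB, YW, JI]
Visit UW → queue [OB, YW, JI]
Visit OB → queue [YW, JI]
Visit YW; enqueue VS → queue [JI, VS]
Visit JI → queue [VS]
Visit VS → queue []

Visit order: IT, CD, GN, KE, CQ, IM, EW, HB, JN, UW, OB, YW, JI, VS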